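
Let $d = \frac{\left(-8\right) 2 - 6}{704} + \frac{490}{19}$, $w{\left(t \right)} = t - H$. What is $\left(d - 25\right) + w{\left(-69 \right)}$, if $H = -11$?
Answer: $- \frac{34803}{608} \approx -57.242$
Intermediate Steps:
$w{\left(t \right)} = 11 + t$ ($w{\left(t \right)} = t - -11 = t + 11 = 11 + t$)
$d = \frac{15661}{608}$ ($d = \left(-16 - 6\right) \frac{1}{704} + 490 \cdot \frac{1}{19} = \left(-22\right) \frac{1}{704} + \frac{490}{19} = - \frac{1}{32} + \frac{490}{19} = \frac{15661}{608} \approx 25.758$)
$\left(d - 25\right) + w{\left(-69 \right)} = \left(\frac{15661}{608} - 25\right) + \left(11 - 69\right) = \frac{461}{608} - 58 = - \frac{34803}{608}$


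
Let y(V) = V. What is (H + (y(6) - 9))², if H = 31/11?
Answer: 4/121 ≈ 0.033058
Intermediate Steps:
H = 31/11 (H = 31*(1/11) = 31/11 ≈ 2.8182)
(H + (y(6) - 9))² = (31/11 + (6 - 9))² = (31/11 - 3)² = (-2/11)² = 4/121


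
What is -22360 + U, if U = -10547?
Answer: -32907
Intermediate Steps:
-22360 + U = -22360 - 10547 = -32907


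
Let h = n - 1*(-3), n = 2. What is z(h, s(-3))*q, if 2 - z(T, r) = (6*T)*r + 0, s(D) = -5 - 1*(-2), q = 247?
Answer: 22724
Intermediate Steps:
s(D) = -3 (s(D) = -5 + 2 = -3)
h = 5 (h = 2 - 1*(-3) = 2 + 3 = 5)
z(T, r) = 2 - 6*T*r (z(T, r) = 2 - ((6*T)*r + 0) = 2 - (6*T*r + 0) = 2 - 6*T*r)
z(h, s(-3))*q = (2 - 6*5*(-3))*247 = (2 + 90)*247 = 92*247 = 22724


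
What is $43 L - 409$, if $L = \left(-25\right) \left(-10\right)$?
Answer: $10341$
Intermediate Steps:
$L = 250$
$43 L - 409 = 43 \cdot 250 - 409 = 10750 - 409 = 10341$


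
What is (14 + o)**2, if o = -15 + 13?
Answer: 144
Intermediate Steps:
o = -2
(14 + o)**2 = (14 - 2)**2 = 12**2 = 144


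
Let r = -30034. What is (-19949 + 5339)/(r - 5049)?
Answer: 14610/35083 ≈ 0.41644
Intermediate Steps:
(-19949 + 5339)/(r - 5049) = (-19949 + 5339)/(-30034 - 5049) = -14610/(-35083) = -14610*(-1/35083) = 14610/35083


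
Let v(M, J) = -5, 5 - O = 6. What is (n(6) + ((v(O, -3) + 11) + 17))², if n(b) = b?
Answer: 841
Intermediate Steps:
O = -1 (O = 5 - 1*6 = 5 - 6 = -1)
(n(6) + ((v(O, -3) + 11) + 17))² = (6 + ((-5 + 11) + 17))² = (6 + (6 + 17))² = (6 + 23)² = 29² = 841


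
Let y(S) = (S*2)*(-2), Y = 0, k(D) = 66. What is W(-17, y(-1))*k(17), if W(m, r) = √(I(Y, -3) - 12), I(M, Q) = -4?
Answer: 264*I ≈ 264.0*I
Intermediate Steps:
y(S) = -4*S (y(S) = (2*S)*(-2) = -4*S)
W(m, r) = 4*I (W(m, r) = √(-4 - 12) = √(-16) = 4*I)
W(-17, y(-1))*k(17) = (4*I)*66 = 264*I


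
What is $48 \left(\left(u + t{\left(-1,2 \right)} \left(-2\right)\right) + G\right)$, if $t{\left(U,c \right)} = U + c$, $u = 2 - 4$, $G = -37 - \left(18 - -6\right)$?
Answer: $-3120$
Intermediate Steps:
$G = -61$ ($G = -37 - \left(18 + 6\right) = -37 - 24 = -61$)
$u = -2$ ($u = 2 - 4 = -2$)
$48 \left(\left(u + t{\left(-1,2 \right)} \left(-2\right)\right) + G\right) = 48 \left(\left(-2 + \left(-1 + 2\right) \left(-2\right)\right) - 61\right) = 48 \left(\left(-2 + 1 \left(-2\right)\right) - 61\right) = 48 \left(\left(-2 - 2\right) - 61\right) = 48 \left(-4 - 61\right) = 48 \left(-65\right) = -3120$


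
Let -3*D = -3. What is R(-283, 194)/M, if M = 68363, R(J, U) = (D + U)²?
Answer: 38025/68363 ≈ 0.55622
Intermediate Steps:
D = 1 (D = -⅓*(-3) = 1)
R(J, U) = (1 + U)²
R(-283, 194)/M = (1 + 194)²/68363 = 195²*(1/68363) = 38025*(1/68363) = 38025/68363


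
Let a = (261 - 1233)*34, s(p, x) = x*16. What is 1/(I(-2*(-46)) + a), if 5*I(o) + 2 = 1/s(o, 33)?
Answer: -528/17449555 ≈ -3.0259e-5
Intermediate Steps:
s(p, x) = 16*x
I(o) = -211/528 (I(o) = -⅖ + 1/(5*((16*33))) = -⅖ + (⅕)/528 = -⅖ + (⅕)*(1/528) = -⅖ + 1/2640 = -211/528)
a = -33048 (a = -972*34 = -33048)
1/(I(-2*(-46)) + a) = 1/(-211/528 - 33048) = 1/(-17449555/528) = -528/17449555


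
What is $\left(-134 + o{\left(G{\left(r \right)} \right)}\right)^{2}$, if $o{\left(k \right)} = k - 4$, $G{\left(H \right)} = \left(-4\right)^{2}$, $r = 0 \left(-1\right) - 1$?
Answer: $14884$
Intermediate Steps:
$r = -1$ ($r = 0 - 1 = -1$)
$G{\left(H \right)} = 16$
$o{\left(k \right)} = -4 + k$ ($o{\left(k \right)} = k - 4 = -4 + k$)
$\left(-134 + o{\left(G{\left(r \right)} \right)}\right)^{2} = \left(-134 + \left(-4 + 16\right)\right)^{2} = \left(-134 + 12\right)^{2} = \left(-122\right)^{2} = 14884$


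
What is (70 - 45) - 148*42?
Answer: -6191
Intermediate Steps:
(70 - 45) - 148*42 = 25 - 6216 = -6191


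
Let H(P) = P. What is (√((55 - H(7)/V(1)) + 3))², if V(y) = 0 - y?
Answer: 65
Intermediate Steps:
V(y) = -y
(√((55 - H(7)/V(1)) + 3))² = (√((55 - 7/((-1*1))) + 3))² = (√((55 - 7/(-1)) + 3))² = (√((55 - 7*(-1)) + 3))² = (√((55 - 1*(-7)) + 3))² = (√((55 + 7) + 3))² = (√(62 + 3))² = (√65)² = 65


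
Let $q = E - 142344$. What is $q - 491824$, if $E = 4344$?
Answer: $-629824$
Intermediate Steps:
$q = -138000$ ($q = 4344 - 142344 = -138000$)
$q - 491824 = -138000 - 491824 = -629824$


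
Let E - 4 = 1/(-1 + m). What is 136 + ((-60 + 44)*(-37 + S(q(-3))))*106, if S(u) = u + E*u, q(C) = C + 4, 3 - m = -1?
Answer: 161528/3 ≈ 53843.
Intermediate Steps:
m = 4 (m = 3 - 1*(-1) = 3 + 1 = 4)
q(C) = 4 + C
E = 13/3 (E = 4 + 1/(-1 + 4) = 4 + 1/3 = 4 + ⅓ = 13/3 ≈ 4.3333)
S(u) = 16*u/3 (S(u) = u + 13*u/3 = 16*u/3)
136 + ((-60 + 44)*(-37 + S(q(-3))))*106 = 136 + ((-60 + 44)*(-37 + 16*(4 - 3)/3))*106 = 136 - 16*(-37 + (16/3)*1)*106 = 136 - 16*(-37 + 16/3)*106 = 136 - 16*(-95/3)*106 = 136 + (1520/3)*106 = 136 + 161120/3 = 161528/3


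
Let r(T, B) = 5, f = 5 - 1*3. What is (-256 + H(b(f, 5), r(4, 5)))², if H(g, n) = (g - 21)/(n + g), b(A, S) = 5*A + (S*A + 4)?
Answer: 55071241/841 ≈ 65483.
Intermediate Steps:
f = 2 (f = 5 - 3 = 2)
b(A, S) = 4 + 5*A + A*S (b(A, S) = 5*A + (A*S + 4) = 5*A + (4 + A*S) = 4 + 5*A + A*S)
H(g, n) = (-21 + g)/(g + n)
(-256 + H(b(f, 5), r(4, 5)))² = (-256 + (-21 + (4 + 5*2 + 2*5))/((4 + 5*2 + 2*5) + 5))² = (-256 + (-21 + (4 + 10 + 10))/((4 + 10 + 10) + 5))² = (-256 + (-21 + 24)/(24 + 5))² = (-256 + 3/29)² = (-7421/29)² = 55071241/841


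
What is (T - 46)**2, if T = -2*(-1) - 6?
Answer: 2500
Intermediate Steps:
T = -4 (T = 2 - 6 = -4)
(T - 46)**2 = (-4 - 46)**2 = (-50)**2 = 2500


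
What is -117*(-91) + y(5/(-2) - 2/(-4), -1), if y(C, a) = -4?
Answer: 10643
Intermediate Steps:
-117*(-91) + y(5/(-2) - 2/(-4), -1) = -117*(-91) - 4 = 10647 - 4 = 10643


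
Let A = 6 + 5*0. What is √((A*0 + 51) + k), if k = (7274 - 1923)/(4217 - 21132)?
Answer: √14501466310/16915 ≈ 7.1192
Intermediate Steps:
k = -5351/16915 (k = 5351/(-16915) = 5351*(-1/16915) = -5351/16915 ≈ -0.31635)
A = 6 (A = 6 + 0 = 6)
√((A*0 + 51) + k) = √((6*0 + 51) - 5351/16915) = √((0 + 51) - 5351/16915) = √(51 - 5351/16915) = √(857314/16915) = √14501466310/16915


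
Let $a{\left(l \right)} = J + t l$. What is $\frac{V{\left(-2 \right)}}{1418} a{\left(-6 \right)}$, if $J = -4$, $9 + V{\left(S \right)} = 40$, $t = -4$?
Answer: $\frac{310}{709} \approx 0.43724$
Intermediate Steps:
$V{\left(S \right)} = 31$ ($V{\left(S \right)} = -9 + 40 = 31$)
$a{\left(l \right)} = -4 - 4 l$
$\frac{V{\left(-2 \right)}}{1418} a{\left(-6 \right)} = \frac{31}{1418} \left(-4 - -24\right) = 31 \cdot \frac{1}{1418} \left(-4 + 24\right) = \frac{31}{1418} \cdot 20 = \frac{310}{709}$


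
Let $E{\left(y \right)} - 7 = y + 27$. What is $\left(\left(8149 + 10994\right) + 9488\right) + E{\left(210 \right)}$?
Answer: $28875$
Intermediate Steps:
$E{\left(y \right)} = 34 + y$ ($E{\left(y \right)} = 7 + \left(y + 27\right) = 7 + \left(27 + y\right) = 34 + y$)
$\left(\left(8149 + 10994\right) + 9488\right) + E{\left(210 \right)} = \left(\left(8149 + 10994\right) + 9488\right) + \left(34 + 210\right) = \left(19143 + 9488\right) + 244 = 28631 + 244 = 28875$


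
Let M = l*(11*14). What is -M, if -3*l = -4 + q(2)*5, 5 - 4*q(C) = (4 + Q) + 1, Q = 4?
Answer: -462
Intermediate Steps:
q(C) = -1 (q(C) = 5/4 - ((4 + 4) + 1)/4 = 5/4 - (8 + 1)/4 = 5/4 - ¼*9 = 5/4 - 9/4 = -1)
l = 3 (l = -(-4 - 1*5)/3 = -(-4 - 5)/3 = -⅓*(-9) = 3)
M = 462 (M = 3*(11*14) = 3*154 = 462)
-M = -1*462 = -462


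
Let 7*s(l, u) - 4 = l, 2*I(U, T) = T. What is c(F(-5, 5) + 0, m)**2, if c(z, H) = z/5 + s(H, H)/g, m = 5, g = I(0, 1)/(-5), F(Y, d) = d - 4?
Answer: 196249/1225 ≈ 160.20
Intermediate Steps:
I(U, T) = T/2
F(Y, d) = -4 + d
s(l, u) = 4/7 + l/7
g = -1/10 (g = ((1/2)*1)/(-5) = -1/5*1/2 = -1/10 ≈ -0.10000)
c(z, H) = -40/7 - 10*H/7 + z/5 (c(z, H) = z/5 + (4/7 + H/7)/(-1/10) = z*(1/5) + (4/7 + H/7)*(-10) = z/5 + (-40/7 - 10*H/7) = -40/7 - 10*H/7 + z/5)
c(F(-5, 5) + 0, m)**2 = (-40/7 - 10/7*5 + ((-4 + 5) + 0)/5)**2 = (-40/7 - 50/7 + (1 + 0)/5)**2 = (-40/7 - 50/7 + (1/5)*1)**2 = (-40/7 - 50/7 + 1/5)**2 = (-443/35)**2 = 196249/1225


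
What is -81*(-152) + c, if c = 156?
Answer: 12468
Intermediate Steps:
-81*(-152) + c = -81*(-152) + 156 = 12312 + 156 = 12468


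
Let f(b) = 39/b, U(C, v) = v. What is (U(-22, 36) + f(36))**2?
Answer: 198025/144 ≈ 1375.2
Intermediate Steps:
(U(-22, 36) + f(36))**2 = (36 + 39/36)**2 = (36 + 39*(1/36))**2 = (36 + 13/12)**2 = (445/12)**2 = 198025/144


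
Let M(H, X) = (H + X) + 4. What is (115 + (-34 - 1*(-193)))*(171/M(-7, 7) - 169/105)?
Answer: 2367223/210 ≈ 11272.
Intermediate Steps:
M(H, X) = 4 + H + X
(115 + (-34 - 1*(-193)))*(171/M(-7, 7) - 169/105) = (115 + (-34 - 1*(-193)))*(171/(4 - 7 + 7) - 169/105) = (115 + (-34 + 193))*(171/4 - 169*1/105) = (115 + 159)*(171*(1/4) - 169/105) = 274*(171/4 - 169/105) = 274*(17279/420) = 2367223/210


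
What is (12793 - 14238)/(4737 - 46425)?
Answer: 1445/41688 ≈ 0.034662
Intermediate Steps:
(12793 - 14238)/(4737 - 46425) = -1445/(-41688) = -1445*(-1/41688) = 1445/41688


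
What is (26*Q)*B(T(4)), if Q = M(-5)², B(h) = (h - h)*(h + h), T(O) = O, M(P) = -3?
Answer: 0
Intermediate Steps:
B(h) = 0 (B(h) = 0*(2*h) = 0)
Q = 9 (Q = (-3)² = 9)
(26*Q)*B(T(4)) = (26*9)*0 = 234*0 = 0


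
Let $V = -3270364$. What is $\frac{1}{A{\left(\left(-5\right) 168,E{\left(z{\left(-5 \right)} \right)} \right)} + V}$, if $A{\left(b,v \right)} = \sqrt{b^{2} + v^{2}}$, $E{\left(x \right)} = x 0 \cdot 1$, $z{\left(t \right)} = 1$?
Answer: $- \frac{1}{3269524} \approx -3.0585 \cdot 10^{-7}$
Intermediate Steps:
$E{\left(x \right)} = 0$ ($E{\left(x \right)} = 0 \cdot 1 = 0$)
$\frac{1}{A{\left(\left(-5\right) 168,E{\left(z{\left(-5 \right)} \right)} \right)} + V} = \frac{1}{\sqrt{\left(\left(-5\right) 168\right)^{2} + 0^{2}} - 3270364} = \frac{1}{\sqrt{\left(-840\right)^{2} + 0} - 3270364} = \frac{1}{\sqrt{705600 + 0} - 3270364} = \frac{1}{\sqrt{705600} - 3270364} = \frac{1}{840 - 3270364} = \frac{1}{-3269524} = - \frac{1}{3269524}$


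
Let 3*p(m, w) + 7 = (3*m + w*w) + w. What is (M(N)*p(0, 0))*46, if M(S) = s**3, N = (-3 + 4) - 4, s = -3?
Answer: 2898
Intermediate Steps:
p(m, w) = -7/3 + m + w/3 + w**2/3 (p(m, w) = -7/3 + ((3*m + w*w) + w)/3 = -7/3 + ((3*m + w**2) + w)/3 = -7/3 + ((w**2 + 3*m) + w)/3 = -7/3 + (w + w**2 + 3*m)/3 = -7/3 + (m + w/3 + w**2/3) = -7/3 + m + w/3 + w**2/3)
N = -3 (N = 1 - 4 = -3)
M(S) = -27 (M(S) = (-3)**3 = -27)
(M(N)*p(0, 0))*46 = -27*(-7/3 + 0 + (1/3)*0 + (1/3)*0**2)*46 = -27*(-7/3 + 0 + 0 + (1/3)*0)*46 = -27*(-7/3 + 0 + 0 + 0)*46 = -27*(-7/3)*46 = 63*46 = 2898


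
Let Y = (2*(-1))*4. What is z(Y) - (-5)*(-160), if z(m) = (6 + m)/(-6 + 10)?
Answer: -1601/2 ≈ -800.50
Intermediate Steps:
Y = -8 (Y = -2*4 = -8)
z(m) = 3/2 + m/4 (z(m) = (6 + m)/4 = (6 + m)*(¼) = 3/2 + m/4)
z(Y) - (-5)*(-160) = (3/2 + (¼)*(-8)) - (-5)*(-160) = (3/2 - 2) - 1*800 = -½ - 800 = -1601/2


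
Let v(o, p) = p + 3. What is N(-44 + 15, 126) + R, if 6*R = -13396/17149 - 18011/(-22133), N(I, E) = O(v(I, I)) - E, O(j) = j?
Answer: -115381754711/759117634 ≈ -151.99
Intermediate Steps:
v(o, p) = 3 + p
N(I, E) = 3 + I - E (N(I, E) = (3 + I) - E = 3 + I - E)
R = 4125657/759117634 (R = (-13396/17149 - 18011/(-22133))/6 = (-13396*1/17149 - 18011*(-1/22133))/6 = (-13396/17149 + 18011/22133)/6 = (⅙)*(12376971/379558817) = 4125657/759117634 ≈ 0.0054348)
N(-44 + 15, 126) + R = (3 + (-44 + 15) - 1*126) + 4125657/759117634 = (3 - 29 - 126) + 4125657/759117634 = -152 + 4125657/759117634 = -115381754711/759117634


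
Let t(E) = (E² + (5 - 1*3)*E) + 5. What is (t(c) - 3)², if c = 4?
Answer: 676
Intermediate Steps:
t(E) = 5 + E² + 2*E (t(E) = (E² + (5 - 3)*E) + 5 = (E² + 2*E) + 5 = 5 + E² + 2*E)
(t(c) - 3)² = ((5 + 4² + 2*4) - 3)² = ((5 + 16 + 8) - 3)² = (29 - 3)² = 26² = 676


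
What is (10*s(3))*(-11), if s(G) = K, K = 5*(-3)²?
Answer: -4950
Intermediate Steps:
K = 45 (K = 5*9 = 45)
s(G) = 45
(10*s(3))*(-11) = (10*45)*(-11) = 450*(-11) = -4950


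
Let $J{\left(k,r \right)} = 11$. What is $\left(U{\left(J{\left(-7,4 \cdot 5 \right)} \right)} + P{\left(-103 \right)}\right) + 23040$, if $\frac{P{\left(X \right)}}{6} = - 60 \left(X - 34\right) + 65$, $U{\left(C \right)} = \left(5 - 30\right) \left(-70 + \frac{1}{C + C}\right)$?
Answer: $\frac{1638975}{22} \approx 74499.0$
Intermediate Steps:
$U{\left(C \right)} = 1750 - \frac{25}{2 C}$ ($U{\left(C \right)} = - 25 \left(-70 + \frac{1}{2 C}\right) = 1750 - \frac{25}{2 C}$)
$P{\left(X \right)} = 12630 - 360 X$ ($P{\left(X \right)} = 6 \left(- 60 \left(X - 34\right) + 65\right) = 6 \left(- 60 \left(-34 + X\right) + 65\right) = 6 \left(\left(2040 - 60 X\right) + 65\right) = 6 \left(2105 - 60 X\right) = 12630 - 360 X$)
$\left(U{\left(J{\left(-7,4 \cdot 5 \right)} \right)} + P{\left(-103 \right)}\right) + 23040 = \left(\left(1750 - \frac{25}{2 \cdot 11}\right) + \left(12630 - -37080\right)\right) + 23040 = \left(\left(1750 - \frac{25}{22}\right) + \left(12630 + 37080\right)\right) + 23040 = \left(\left(1750 - \frac{25}{22}\right) + 49710\right) + 23040 = \left(\frac{38475}{22} + 49710\right) + 23040 = \frac{1132095}{22} + 23040 = \frac{1638975}{22}$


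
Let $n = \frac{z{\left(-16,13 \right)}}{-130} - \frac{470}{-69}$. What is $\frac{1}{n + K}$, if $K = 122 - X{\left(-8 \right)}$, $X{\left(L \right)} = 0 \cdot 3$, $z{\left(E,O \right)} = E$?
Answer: $\frac{4485}{578272} \approx 0.0077559$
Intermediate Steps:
$X{\left(L \right)} = 0$
$n = \frac{31102}{4485}$ ($n = - \frac{16}{-130} - \frac{470}{-69} = \left(-16\right) \left(- \frac{1}{130}\right) - - \frac{470}{69} = \frac{8}{65} + \frac{470}{69} = \frac{31102}{4485} \approx 6.9347$)
$K = 122$ ($K = 122 - 0 = 122 + 0 = 122$)
$\frac{1}{n + K} = \frac{1}{\frac{31102}{4485} + 122} = \frac{1}{\frac{578272}{4485}} = \frac{4485}{578272}$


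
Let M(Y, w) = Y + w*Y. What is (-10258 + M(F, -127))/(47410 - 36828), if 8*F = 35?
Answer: -43237/42328 ≈ -1.0215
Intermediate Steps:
F = 35/8 (F = (⅛)*35 = 35/8 ≈ 4.3750)
M(Y, w) = Y + Y*w
(-10258 + M(F, -127))/(47410 - 36828) = (-10258 + 35*(1 - 127)/8)/(47410 - 36828) = (-10258 + (35/8)*(-126))/10582 = (-10258 - 2205/4)*(1/10582) = -43237/4*1/10582 = -43237/42328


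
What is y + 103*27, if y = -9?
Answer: 2772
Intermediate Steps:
y + 103*27 = -9 + 103*27 = -9 + 2781 = 2772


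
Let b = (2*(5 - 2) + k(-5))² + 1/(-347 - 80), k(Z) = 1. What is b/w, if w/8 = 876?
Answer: 3487/498736 ≈ 0.0069917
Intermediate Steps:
w = 7008 (w = 8*876 = 7008)
b = 20922/427 (b = (2*(5 - 2) + 1)² + 1/(-347 - 80) = (2*3 + 1)² + 1/(-427) = (6 + 1)² - 1/427 = 7² - 1/427 = 49 - 1/427 = 20922/427 ≈ 48.998)
b/w = (20922/427)/7008 = (20922/427)*(1/7008) = 3487/498736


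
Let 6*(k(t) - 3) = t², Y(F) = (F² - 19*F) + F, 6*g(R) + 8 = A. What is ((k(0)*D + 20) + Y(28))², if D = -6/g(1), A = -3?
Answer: 11614464/121 ≈ 95987.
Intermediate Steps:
g(R) = -11/6 (g(R) = -4/3 + (⅙)*(-3) = -4/3 - ½ = -11/6)
Y(F) = F² - 18*F
D = 36/11 (D = -6/(-11/6) = -6*(-6/11) = 36/11 ≈ 3.2727)
k(t) = 3 + t²/6
((k(0)*D + 20) + Y(28))² = (((3 + (⅙)*0²)*(36/11) + 20) + 28*(-18 + 28))² = (((3 + (⅙)*0)*(36/11) + 20) + 28*10)² = (((3 + 0)*(36/11) + 20) + 280)² = ((3*(36/11) + 20) + 280)² = ((108/11 + 20) + 280)² = (328/11 + 280)² = (3408/11)² = 11614464/121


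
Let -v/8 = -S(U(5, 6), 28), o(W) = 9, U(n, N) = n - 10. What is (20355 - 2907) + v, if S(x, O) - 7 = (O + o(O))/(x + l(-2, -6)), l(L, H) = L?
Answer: 122232/7 ≈ 17462.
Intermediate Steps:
U(n, N) = -10 + n
S(x, O) = 7 + (9 + O)/(-2 + x) (S(x, O) = 7 + (O + 9)/(x - 2) = 7 + (9 + O)/(-2 + x))
v = 96/7 (v = -(-8)*(-5 + 28 + 7*(-10 + 5))/(-2 + (-10 + 5)) = -(-8)*(-5 + 28 + 7*(-5))/(-2 - 5) = -(-8)*(-5 + 28 - 35)/(-7) = -(-8)*(-⅐*(-12)) = -(-8)*12/7 = -8*(-12/7) = 96/7 ≈ 13.714)
(20355 - 2907) + v = (20355 - 2907) + 96/7 = 17448 + 96/7 = 122232/7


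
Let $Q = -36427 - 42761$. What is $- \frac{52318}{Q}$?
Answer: $\frac{26159}{39594} \approx 0.66068$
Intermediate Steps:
$Q = -79188$ ($Q = -36427 - 42761 = -79188$)
$- \frac{52318}{Q} = - \frac{52318}{-79188} = \left(-52318\right) \left(- \frac{1}{79188}\right) = \frac{26159}{39594}$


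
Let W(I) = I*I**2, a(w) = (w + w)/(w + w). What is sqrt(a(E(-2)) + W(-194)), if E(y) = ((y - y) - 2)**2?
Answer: I*sqrt(7301383) ≈ 2702.1*I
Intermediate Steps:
E(y) = 4 (E(y) = (0 - 2)**2 = (-2)**2 = 4)
a(w) = 1 (a(w) = (2*w)/((2*w)) = (2*w)*(1/(2*w)) = 1)
W(I) = I**3
sqrt(a(E(-2)) + W(-194)) = sqrt(1 + (-194)**3) = sqrt(1 - 7301384) = sqrt(-7301383) = I*sqrt(7301383)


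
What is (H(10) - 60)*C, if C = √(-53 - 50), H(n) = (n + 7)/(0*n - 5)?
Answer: -317*I*√103/5 ≈ -643.44*I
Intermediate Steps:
H(n) = -7/5 - n/5 (H(n) = (7 + n)/(0 - 5) = (7 + n)/(-5) = (7 + n)*(-⅕) = -7/5 - n/5)
C = I*√103 (C = √(-103) = I*√103 ≈ 10.149*I)
(H(10) - 60)*C = ((-7/5 - ⅕*10) - 60)*(I*√103) = ((-7/5 - 2) - 60)*(I*√103) = (-17/5 - 60)*(I*√103) = -317*I*√103/5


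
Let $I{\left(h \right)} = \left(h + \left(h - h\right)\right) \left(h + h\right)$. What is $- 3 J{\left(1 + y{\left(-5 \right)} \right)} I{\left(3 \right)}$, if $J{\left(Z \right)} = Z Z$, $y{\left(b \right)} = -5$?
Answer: $-864$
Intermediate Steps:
$I{\left(h \right)} = 2 h^{2}$ ($I{\left(h \right)} = \left(h + 0\right) 2 h = h 2 h = 2 h^{2}$)
$J{\left(Z \right)} = Z^{2}$
$- 3 J{\left(1 + y{\left(-5 \right)} \right)} I{\left(3 \right)} = - 3 \left(1 - 5\right)^{2} \cdot 2 \cdot 3^{2} = - 3 \left(-4\right)^{2} \cdot 2 \cdot 9 = \left(-3\right) 16 \cdot 18 = \left(-48\right) 18 = -864$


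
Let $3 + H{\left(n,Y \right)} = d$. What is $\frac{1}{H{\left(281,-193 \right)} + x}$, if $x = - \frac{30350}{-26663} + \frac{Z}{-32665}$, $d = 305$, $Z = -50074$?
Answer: $\frac{870946895}{265352468102} \approx 0.0032822$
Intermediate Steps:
$H{\left(n,Y \right)} = 302$ ($H{\left(n,Y \right)} = -3 + 305 = 302$)
$x = \frac{2326505812}{870946895}$ ($x = - \frac{30350}{-26663} - \frac{50074}{-32665} = \left(-30350\right) \left(- \frac{1}{26663}\right) - - \frac{50074}{32665} = \frac{30350}{26663} + \frac{50074}{32665} = \frac{2326505812}{870946895} \approx 2.6712$)
$\frac{1}{H{\left(281,-193 \right)} + x} = \frac{1}{302 + \frac{2326505812}{870946895}} = \frac{1}{\frac{265352468102}{870946895}} = \frac{870946895}{265352468102}$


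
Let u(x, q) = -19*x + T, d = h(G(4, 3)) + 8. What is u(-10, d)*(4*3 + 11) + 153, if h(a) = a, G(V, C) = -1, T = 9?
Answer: 4730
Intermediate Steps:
d = 7 (d = -1 + 8 = 7)
u(x, q) = 9 - 19*x (u(x, q) = -19*x + 9 = 9 - 19*x)
u(-10, d)*(4*3 + 11) + 153 = (9 - 19*(-10))*(4*3 + 11) + 153 = (9 + 190)*(12 + 11) + 153 = 199*23 + 153 = 4577 + 153 = 4730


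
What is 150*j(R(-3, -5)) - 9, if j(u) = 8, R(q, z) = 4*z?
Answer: 1191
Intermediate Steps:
150*j(R(-3, -5)) - 9 = 150*8 - 9 = 1200 - 9 = 1191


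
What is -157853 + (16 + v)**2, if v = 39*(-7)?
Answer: -91804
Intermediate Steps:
v = -273
-157853 + (16 + v)**2 = -157853 + (16 - 273)**2 = -157853 + (-257)**2 = -157853 + 66049 = -91804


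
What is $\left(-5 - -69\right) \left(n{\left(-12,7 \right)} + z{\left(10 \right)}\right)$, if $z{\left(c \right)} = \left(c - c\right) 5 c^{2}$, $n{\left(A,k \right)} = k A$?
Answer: $-5376$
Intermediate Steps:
$n{\left(A,k \right)} = A k$
$z{\left(c \right)} = 0$ ($z{\left(c \right)} = 0 \cdot 5 c^{2} = 0 c^{2} = 0$)
$\left(-5 - -69\right) \left(n{\left(-12,7 \right)} + z{\left(10 \right)}\right) = \left(-5 - -69\right) \left(\left(-12\right) 7 + 0\right) = \left(-5 + 69\right) \left(-84 + 0\right) = 64 \left(-84\right) = -5376$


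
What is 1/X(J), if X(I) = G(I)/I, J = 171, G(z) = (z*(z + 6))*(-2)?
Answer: -1/354 ≈ -0.0028249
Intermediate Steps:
G(z) = -2*z*(6 + z) (G(z) = (z*(6 + z))*(-2) = -2*z*(6 + z))
X(I) = -12 - 2*I (X(I) = (-2*I*(6 + I))/I = -12 - 2*I)
1/X(J) = 1/(-12 - 2*171) = 1/(-12 - 342) = 1/(-354) = -1/354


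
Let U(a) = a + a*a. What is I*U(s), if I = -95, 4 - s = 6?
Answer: -190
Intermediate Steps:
s = -2 (s = 4 - 1*6 = 4 - 6 = -2)
U(a) = a + a²
I*U(s) = -(-190)*(1 - 2) = -(-190)*(-1) = -95*2 = -190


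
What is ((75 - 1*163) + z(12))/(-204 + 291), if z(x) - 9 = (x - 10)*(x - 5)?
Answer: -65/87 ≈ -0.74713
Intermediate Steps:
z(x) = 9 + (-10 + x)*(-5 + x) (z(x) = 9 + (x - 10)*(x - 5) = 9 + (-10 + x)*(-5 + x))
((75 - 1*163) + z(12))/(-204 + 291) = ((75 - 1*163) + (59 + 12**2 - 15*12))/(-204 + 291) = ((75 - 163) + (59 + 144 - 180))/87 = (-88 + 23)*(1/87) = -65*1/87 = -65/87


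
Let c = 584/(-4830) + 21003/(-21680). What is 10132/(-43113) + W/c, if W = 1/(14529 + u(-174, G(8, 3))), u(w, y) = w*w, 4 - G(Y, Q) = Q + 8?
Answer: -345362555716172/1469435283465891 ≈ -0.23503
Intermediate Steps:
c = -11410561/10471440 (c = 584*(-1/4830) + 21003*(-1/21680) = -292/2415 - 21003/21680 = -11410561/10471440 ≈ -1.0897)
G(Y, Q) = -4 - Q (G(Y, Q) = 4 - (Q + 8) = 4 - (8 + Q) = 4 + (-8 - Q) = -4 - Q)
u(w, y) = w**2
W = 1/44805 (W = 1/(14529 + (-174)**2) = 1/(14529 + 30276) = 1/44805 ≈ 2.2319e-5)
10132/(-43113) + W/c = 10132/(-43113) + 1/(44805*(-11410561/10471440)) = 10132*(-1/43113) + (1/44805)*(-10471440/11410561) = -10132/43113 - 698096/34083345707 = -345362555716172/1469435283465891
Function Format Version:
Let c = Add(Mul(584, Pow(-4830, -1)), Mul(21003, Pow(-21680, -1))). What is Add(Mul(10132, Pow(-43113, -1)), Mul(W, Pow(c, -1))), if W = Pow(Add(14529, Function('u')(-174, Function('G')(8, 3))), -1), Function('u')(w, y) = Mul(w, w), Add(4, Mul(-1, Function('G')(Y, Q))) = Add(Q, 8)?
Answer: Rational(-345362555716172, 1469435283465891) ≈ -0.23503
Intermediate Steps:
c = Rational(-11410561, 10471440) (c = Add(Mul(584, Rational(-1, 4830)), Mul(21003, Rational(-1, 21680))) = Add(Rational(-292, 2415), Rational(-21003, 21680)) = Rational(-11410561, 10471440) ≈ -1.0897)
Function('G')(Y, Q) = Add(-4, Mul(-1, Q)) (Function('G')(Y, Q) = Add(4, Mul(-1, Add(Q, 8))) = Add(4, Mul(-1, Add(8, Q))) = Add(4, Add(-8, Mul(-1, Q))) = Add(-4, Mul(-1, Q)))
Function('u')(w, y) = Pow(w, 2)
W = Rational(1, 44805) (W = Pow(Add(14529, Pow(-174, 2)), -1) = Pow(Add(14529, 30276), -1) = Pow(44805, -1) = Rational(1, 44805) ≈ 2.2319e-5)
Add(Mul(10132, Pow(-43113, -1)), Mul(W, Pow(c, -1))) = Add(Mul(10132, Pow(-43113, -1)), Mul(Rational(1, 44805), Pow(Rational(-11410561, 10471440), -1))) = Add(Mul(10132, Rational(-1, 43113)), Mul(Rational(1, 44805), Rational(-10471440, 11410561))) = Add(Rational(-10132, 43113), Rational(-698096, 34083345707)) = Rational(-345362555716172, 1469435283465891)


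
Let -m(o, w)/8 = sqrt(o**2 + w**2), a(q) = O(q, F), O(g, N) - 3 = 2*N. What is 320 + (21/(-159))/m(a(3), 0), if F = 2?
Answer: 135681/424 ≈ 320.00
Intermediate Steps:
O(g, N) = 3 + 2*N
a(q) = 7 (a(q) = 3 + 2*2 = 3 + 4 = 7)
m(o, w) = -8*sqrt(o**2 + w**2)
320 + (21/(-159))/m(a(3), 0) = 320 + (21/(-159))/((-8*sqrt(7**2 + 0**2))) = 320 + (21*(-1/159))/((-8*sqrt(49 + 0))) = 320 - 7/(53*((-8*sqrt(49)))) = 320 - 7/(53*((-8*7))) = 320 - 7/53/(-56) = 320 - 7/53*(-1/56) = 320 + 1/424 = 135681/424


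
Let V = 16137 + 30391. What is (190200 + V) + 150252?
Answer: 386980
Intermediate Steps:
V = 46528
(190200 + V) + 150252 = (190200 + 46528) + 150252 = 236728 + 150252 = 386980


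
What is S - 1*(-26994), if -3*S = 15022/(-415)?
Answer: 33622552/1245 ≈ 27006.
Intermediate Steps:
S = 15022/1245 (S = -15022/(3*(-415)) = -15022*(-1)/(3*415) = -1/3*(-15022/415) = 15022/1245 ≈ 12.066)
S - 1*(-26994) = 15022/1245 - 1*(-26994) = 15022/1245 + 26994 = 33622552/1245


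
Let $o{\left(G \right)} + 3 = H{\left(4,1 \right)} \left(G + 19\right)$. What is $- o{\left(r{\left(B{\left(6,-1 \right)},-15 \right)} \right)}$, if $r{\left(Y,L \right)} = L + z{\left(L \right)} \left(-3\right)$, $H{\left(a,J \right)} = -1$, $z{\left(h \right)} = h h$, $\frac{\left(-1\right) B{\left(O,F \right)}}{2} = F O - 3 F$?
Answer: $-668$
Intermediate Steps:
$B{\left(O,F \right)} = 6 F - 2 F O$ ($B{\left(O,F \right)} = - 2 \left(F O - 3 F\right) = - 2 \left(- 3 F + F O\right) = 6 F - 2 F O$)
$z{\left(h \right)} = h^{2}$
$r{\left(Y,L \right)} = L - 3 L^{2}$ ($r{\left(Y,L \right)} = L + L^{2} \left(-3\right) = L - 3 L^{2}$)
$o{\left(G \right)} = -22 - G$ ($o{\left(G \right)} = -3 - \left(G + 19\right) = -3 - \left(19 + G\right) = -22 - G$)
$- o{\left(r{\left(B{\left(6,-1 \right)},-15 \right)} \right)} = - (-22 - - 15 \left(1 - -45\right)) = - (-22 - - 15 \left(1 + 45\right)) = - (-22 - \left(-15\right) 46) = - (-22 - -690) = - (-22 + 690) = \left(-1\right) 668 = -668$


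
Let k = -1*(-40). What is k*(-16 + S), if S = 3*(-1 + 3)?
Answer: -400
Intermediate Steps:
S = 6 (S = 3*2 = 6)
k = 40
k*(-16 + S) = 40*(-16 + 6) = 40*(-10) = -400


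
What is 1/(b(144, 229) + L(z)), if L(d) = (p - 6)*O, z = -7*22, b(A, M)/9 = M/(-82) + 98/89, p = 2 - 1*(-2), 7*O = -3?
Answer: -51086/733947 ≈ -0.069605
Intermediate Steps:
O = -3/7 (O = (⅐)*(-3) = -3/7 ≈ -0.42857)
p = 4 (p = 2 + 2 = 4)
b(A, M) = 882/89 - 9*M/82 (b(A, M) = 9*(M/(-82) + 98/89) = 9*(M*(-1/82) + 98*(1/89)) = 9*(-M/82 + 98/89) = 9*(98/89 - M/82) = 882/89 - 9*M/82)
z = -154
L(d) = 6/7 (L(d) = (4 - 6)*(-3/7) = -2*(-3/7) = 6/7)
1/(b(144, 229) + L(z)) = 1/((882/89 - 9/82*229) + 6/7) = 1/((882/89 - 2061/82) + 6/7) = 1/(-111105/7298 + 6/7) = 1/(-733947/51086) = -51086/733947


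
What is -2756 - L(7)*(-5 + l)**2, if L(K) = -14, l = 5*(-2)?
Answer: 394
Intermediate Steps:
l = -10
-2756 - L(7)*(-5 + l)**2 = -2756 - (-14)*(-5 - 10)**2 = -2756 - (-14)*(-15)**2 = -2756 - (-14)*225 = -2756 - 1*(-3150) = -2756 + 3150 = 394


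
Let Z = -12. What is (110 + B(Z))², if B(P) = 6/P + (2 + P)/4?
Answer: 11449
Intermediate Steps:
B(P) = ½ + 6/P + P/4 (B(P) = 6/P + (2 + P)*(¼) = 6/P + (½ + P/4) = ½ + 6/P + P/4)
(110 + B(Z))² = (110 + (¼)*(24 - 12*(2 - 12))/(-12))² = (110 + (¼)*(-1/12)*(24 - 12*(-10)))² = (110 + (¼)*(-1/12)*(24 + 120))² = (110 + (¼)*(-1/12)*144)² = (110 - 3)² = 107² = 11449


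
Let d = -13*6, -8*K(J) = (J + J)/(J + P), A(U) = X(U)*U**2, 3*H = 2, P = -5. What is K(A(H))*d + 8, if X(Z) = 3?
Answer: 10/11 ≈ 0.90909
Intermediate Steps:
H = 2/3 (H = (1/3)*2 = 2/3 ≈ 0.66667)
A(U) = 3*U**2
K(J) = -J/(4*(-5 + J)) (K(J) = -(J + J)/(8*(J - 5)) = -2*J/(8*(-5 + J)) = -J/(4*(-5 + J)))
d = -78
K(A(H))*d + 8 = -3*(2/3)**2/(-20 + 4*(3*(2/3)**2))*(-78) + 8 = -3*(4/9)/(-20 + 4*(3*(4/9)))*(-78) + 8 = -1*4/3/(-20 + 4*(4/3))*(-78) + 8 = -1*4/3/(-20 + 16/3)*(-78) + 8 = -1*4/3/(-44/3)*(-78) + 8 = -1*4/3*(-3/44)*(-78) + 8 = (1/11)*(-78) + 8 = -78/11 + 8 = 10/11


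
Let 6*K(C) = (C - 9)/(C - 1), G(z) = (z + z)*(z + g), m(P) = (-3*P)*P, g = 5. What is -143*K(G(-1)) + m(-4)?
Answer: -5023/54 ≈ -93.019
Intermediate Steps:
m(P) = -3*P²
G(z) = 2*z*(5 + z) (G(z) = (z + z)*(z + 5) = (2*z)*(5 + z) = 2*z*(5 + z))
K(C) = (-9 + C)/(6*(-1 + C)) (K(C) = ((C - 9)/(C - 1))/6 = ((-9 + C)/(-1 + C))/6 = (-9 + C)/(6*(-1 + C)))
-143*K(G(-1)) + m(-4) = -143*(-9 + 2*(-1)*(5 - 1))/(6*(-1 + 2*(-1)*(5 - 1))) - 3*(-4)² = -143*(-9 + 2*(-1)*4)/(6*(-1 + 2*(-1)*4)) - 3*16 = -143*(-9 - 8)/(6*(-1 - 8)) - 48 = -143*(-17)/(6*(-9)) - 48 = -143*(-1)*(-17)/(6*9) - 48 = -143*17/54 - 48 = -2431/54 - 48 = -5023/54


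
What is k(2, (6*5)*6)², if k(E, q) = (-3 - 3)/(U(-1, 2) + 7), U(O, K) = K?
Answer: 4/9 ≈ 0.44444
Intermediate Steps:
k(E, q) = -⅔ (k(E, q) = (-3 - 3)/(2 + 7) = -6/9 = -6*⅑ = -⅔)
k(2, (6*5)*6)² = (-⅔)² = 4/9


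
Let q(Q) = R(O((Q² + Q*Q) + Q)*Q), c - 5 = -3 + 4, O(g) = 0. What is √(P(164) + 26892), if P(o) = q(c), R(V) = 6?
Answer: √26898 ≈ 164.01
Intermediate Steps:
c = 6 (c = 5 + (-3 + 4) = 5 + 1 = 6)
q(Q) = 6
P(o) = 6
√(P(164) + 26892) = √(6 + 26892) = √26898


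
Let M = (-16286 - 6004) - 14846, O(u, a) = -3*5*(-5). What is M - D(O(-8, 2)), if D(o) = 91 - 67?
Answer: -37160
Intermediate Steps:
O(u, a) = 75 (O(u, a) = -15*(-5) = 75)
D(o) = 24
M = -37136 (M = -22290 - 14846 = -37136)
M - D(O(-8, 2)) = -37136 - 1*24 = -37136 - 24 = -37160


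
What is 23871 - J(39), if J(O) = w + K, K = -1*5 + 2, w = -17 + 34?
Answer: 23857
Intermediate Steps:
w = 17
K = -3 (K = -5 + 2 = -3)
J(O) = 14 (J(O) = 17 - 3 = 14)
23871 - J(39) = 23871 - 1*14 = 23871 - 14 = 23857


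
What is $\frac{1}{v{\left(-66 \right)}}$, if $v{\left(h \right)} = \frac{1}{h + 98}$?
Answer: $32$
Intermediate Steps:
$v{\left(h \right)} = \frac{1}{98 + h}$
$\frac{1}{v{\left(-66 \right)}} = \frac{1}{\frac{1}{98 - 66}} = \frac{1}{\frac{1}{32}} = 32$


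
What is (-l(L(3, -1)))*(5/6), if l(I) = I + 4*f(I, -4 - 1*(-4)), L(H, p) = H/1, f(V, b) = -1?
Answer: 5/6 ≈ 0.83333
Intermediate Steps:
L(H, p) = H (L(H, p) = H*1 = H)
l(I) = -4 + I (l(I) = I + 4*(-1) = I - 4 = -4 + I)
(-l(L(3, -1)))*(5/6) = (-(-4 + 3))*(5/6) = (-1*(-1))*(5*(1/6)) = 1*(5/6) = 5/6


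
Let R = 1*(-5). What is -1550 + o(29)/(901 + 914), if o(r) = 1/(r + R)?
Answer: -67517999/43560 ≈ -1550.0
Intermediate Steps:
R = -5
o(r) = 1/(-5 + r) (o(r) = 1/(r - 5) = 1/(-5 + r))
-1550 + o(29)/(901 + 914) = -1550 + 1/((901 + 914)*(-5 + 29)) = -1550 + 1/(1815*24) = -1550 + (1/1815)*(1/24) = -1550 + 1/43560 = -67517999/43560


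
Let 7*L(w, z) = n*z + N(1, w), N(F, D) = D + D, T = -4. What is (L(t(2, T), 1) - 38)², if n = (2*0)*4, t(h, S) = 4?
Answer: 66564/49 ≈ 1358.4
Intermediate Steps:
N(F, D) = 2*D
n = 0 (n = 0*4 = 0)
L(w, z) = 2*w/7 (L(w, z) = (0*z + 2*w)/7 = (0 + 2*w)/7 = (2*w)/7 = 2*w/7)
(L(t(2, T), 1) - 38)² = ((2/7)*4 - 38)² = (8/7 - 38)² = (-258/7)² = 66564/49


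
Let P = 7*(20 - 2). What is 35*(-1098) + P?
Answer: -38304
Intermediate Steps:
P = 126 (P = 7*18 = 126)
35*(-1098) + P = 35*(-1098) + 126 = -38430 + 126 = -38304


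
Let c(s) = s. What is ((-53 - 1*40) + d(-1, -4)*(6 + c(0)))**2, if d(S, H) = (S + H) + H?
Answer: 21609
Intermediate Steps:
d(S, H) = S + 2*H (d(S, H) = (H + S) + H = S + 2*H)
((-53 - 1*40) + d(-1, -4)*(6 + c(0)))**2 = ((-53 - 1*40) + (-1 + 2*(-4))*(6 + 0))**2 = ((-53 - 40) + (-1 - 8)*6)**2 = (-93 - 9*6)**2 = (-93 - 54)**2 = (-147)**2 = 21609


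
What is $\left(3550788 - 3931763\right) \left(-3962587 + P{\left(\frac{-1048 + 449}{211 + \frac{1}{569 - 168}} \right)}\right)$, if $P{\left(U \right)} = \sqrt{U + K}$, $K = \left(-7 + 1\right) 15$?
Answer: $1509646582325 - \frac{380975 i \sqrt{166162716687}}{42306} \approx 1.5096 \cdot 10^{12} - 3.6708 \cdot 10^{6} i$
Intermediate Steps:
$K = -90$ ($K = \left(-6\right) 15 = -90$)
$P{\left(U \right)} = \sqrt{-90 + U}$ ($P{\left(U \right)} = \sqrt{U - 90} = \sqrt{-90 + U}$)
$\left(3550788 - 3931763\right) \left(-3962587 + P{\left(\frac{-1048 + 449}{211 + \frac{1}{569 - 168}} \right)}\right) = \left(3550788 - 3931763\right) \left(-3962587 + \sqrt{-90 + \frac{-1048 + 449}{211 + \frac{1}{569 - 168}}}\right) = - 380975 \left(-3962587 + \sqrt{-90 - \frac{599}{211 + \frac{1}{401}}}\right) = - 380975 \left(-3962587 + \sqrt{-90 - \frac{599}{\frac{84612}{401}}}\right) = - 380975 \left(-3962587 + \sqrt{-90 - \frac{240199}{84612}}\right) = - 380975 \left(-3962587 + \sqrt{- \frac{7855279}{84612}}\right) = - 380975 \left(-3962587 + \frac{i \sqrt{166162716687}}{42306}\right) = 1509646582325 - \frac{380975 i \sqrt{166162716687}}{42306}$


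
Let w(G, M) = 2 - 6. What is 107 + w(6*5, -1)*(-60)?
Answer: 347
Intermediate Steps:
w(G, M) = -4
107 + w(6*5, -1)*(-60) = 107 - 4*(-60) = 107 + 240 = 347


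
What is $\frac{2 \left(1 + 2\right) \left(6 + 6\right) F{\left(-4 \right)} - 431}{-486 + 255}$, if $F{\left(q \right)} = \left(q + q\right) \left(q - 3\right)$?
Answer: $- \frac{3601}{231} \approx -15.589$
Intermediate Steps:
$F{\left(q \right)} = 2 q \left(-3 + q\right)$
$\frac{2 \left(1 + 2\right) \left(6 + 6\right) F{\left(-4 \right)} - 431}{-486 + 255} = \frac{2 \left(1 + 2\right) \left(6 + 6\right) 2 \left(-4\right) \left(-3 - 4\right) - 431}{-486 + 255} = \frac{2 \cdot 3 \cdot 12 \cdot 2 \left(-4\right) \left(-7\right) - 431}{-231} = \left(2 \cdot 36 \cdot 56 - 431\right) \left(- \frac{1}{231}\right) = \left(72 \cdot 56 - 431\right) \left(- \frac{1}{231}\right) = \left(4032 - 431\right) \left(- \frac{1}{231}\right) = 3601 \left(- \frac{1}{231}\right) = - \frac{3601}{231}$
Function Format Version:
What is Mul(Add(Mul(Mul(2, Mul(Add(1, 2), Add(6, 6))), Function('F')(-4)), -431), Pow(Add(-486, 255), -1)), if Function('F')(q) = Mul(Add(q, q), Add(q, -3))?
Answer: Rational(-3601, 231) ≈ -15.589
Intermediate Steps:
Function('F')(q) = Mul(2, q, Add(-3, q)) (Function('F')(q) = Mul(Mul(2, q), Add(-3, q)) = Mul(2, q, Add(-3, q)))
Mul(Add(Mul(Mul(2, Mul(Add(1, 2), Add(6, 6))), Function('F')(-4)), -431), Pow(Add(-486, 255), -1)) = Mul(Add(Mul(Mul(2, Mul(Add(1, 2), Add(6, 6))), Mul(2, -4, Add(-3, -4))), -431), Pow(Add(-486, 255), -1)) = Mul(Add(Mul(Mul(2, Mul(3, 12)), Mul(2, -4, -7)), -431), Pow(-231, -1)) = Mul(Add(Mul(Mul(2, 36), 56), -431), Rational(-1, 231)) = Mul(Add(Mul(72, 56), -431), Rational(-1, 231)) = Mul(Add(4032, -431), Rational(-1, 231)) = Mul(3601, Rational(-1, 231)) = Rational(-3601, 231)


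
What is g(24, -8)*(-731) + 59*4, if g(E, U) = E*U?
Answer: 140588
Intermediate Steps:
g(24, -8)*(-731) + 59*4 = (24*(-8))*(-731) + 59*4 = -192*(-731) + 236 = 140352 + 236 = 140588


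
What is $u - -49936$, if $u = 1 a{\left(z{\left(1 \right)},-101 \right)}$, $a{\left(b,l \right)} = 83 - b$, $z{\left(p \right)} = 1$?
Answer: $50018$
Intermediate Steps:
$u = 82$ ($u = 1 \left(83 - 1\right) = 1 \cdot 82 = 82$)
$u - -49936 = 82 - -49936 = 82 + 49936 = 50018$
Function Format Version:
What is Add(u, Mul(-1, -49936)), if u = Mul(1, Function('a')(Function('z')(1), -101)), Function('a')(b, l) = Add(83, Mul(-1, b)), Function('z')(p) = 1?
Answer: 50018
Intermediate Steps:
u = 82 (u = Mul(1, Add(83, Mul(-1, 1))) = Mul(1, Add(83, -1)) = Mul(1, 82) = 82)
Add(u, Mul(-1, -49936)) = Add(82, Mul(-1, -49936)) = Add(82, 49936) = 50018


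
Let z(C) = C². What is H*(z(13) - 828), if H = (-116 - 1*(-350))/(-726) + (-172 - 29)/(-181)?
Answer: -11375658/21901 ≈ -519.41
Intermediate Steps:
H = 17262/21901 (H = (-116 + 350)*(-1/726) - 201*(-1/181) = 234*(-1/726) + 201/181 = -39/121 + 201/181 = 17262/21901 ≈ 0.78818)
H*(z(13) - 828) = 17262*(13² - 828)/21901 = 17262*(169 - 828)/21901 = (17262/21901)*(-659) = -11375658/21901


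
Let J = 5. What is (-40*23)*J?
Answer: -4600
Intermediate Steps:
(-40*23)*J = -40*23*5 = -920*5 = -4600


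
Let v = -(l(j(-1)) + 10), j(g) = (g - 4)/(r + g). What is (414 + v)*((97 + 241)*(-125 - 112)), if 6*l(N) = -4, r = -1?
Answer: -32416228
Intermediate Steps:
j(g) = (-4 + g)/(-1 + g) (j(g) = (g - 4)/(-1 + g) = (-4 + g)/(-1 + g))
l(N) = -⅔ (l(N) = (⅙)*(-4) = -⅔)
v = -28/3 (v = -(-⅔ + 10) = -1*28/3 = -28/3 ≈ -9.3333)
(414 + v)*((97 + 241)*(-125 - 112)) = (414 - 28/3)*((97 + 241)*(-125 - 112)) = 1214*(338*(-237))/3 = (1214/3)*(-80106) = -32416228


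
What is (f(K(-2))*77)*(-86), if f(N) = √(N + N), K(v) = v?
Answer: -13244*I ≈ -13244.0*I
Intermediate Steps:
f(N) = √2*√N (f(N) = √(2*N) = √2*√N)
(f(K(-2))*77)*(-86) = ((√2*√(-2))*77)*(-86) = ((√2*(I*√2))*77)*(-86) = ((2*I)*77)*(-86) = (154*I)*(-86) = -13244*I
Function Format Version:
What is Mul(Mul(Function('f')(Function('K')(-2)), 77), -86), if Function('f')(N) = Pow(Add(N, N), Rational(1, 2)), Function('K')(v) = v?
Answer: Mul(-13244, I) ≈ Mul(-13244., I)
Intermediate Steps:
Function('f')(N) = Mul(Pow(2, Rational(1, 2)), Pow(N, Rational(1, 2))) (Function('f')(N) = Pow(Mul(2, N), Rational(1, 2)) = Mul(Pow(2, Rational(1, 2)), Pow(N, Rational(1, 2))))
Mul(Mul(Function('f')(Function('K')(-2)), 77), -86) = Mul(Mul(Mul(Pow(2, Rational(1, 2)), Pow(-2, Rational(1, 2))), 77), -86) = Mul(Mul(Mul(Pow(2, Rational(1, 2)), Mul(I, Pow(2, Rational(1, 2)))), 77), -86) = Mul(Mul(Mul(2, I), 77), -86) = Mul(Mul(154, I), -86) = Mul(-13244, I)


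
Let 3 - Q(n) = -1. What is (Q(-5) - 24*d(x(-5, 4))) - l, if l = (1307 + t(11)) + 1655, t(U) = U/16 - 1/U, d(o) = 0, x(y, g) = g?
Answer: -520713/176 ≈ -2958.6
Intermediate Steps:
t(U) = -1/U + U/16 (t(U) = U*(1/16) - 1/U = U/16 - 1/U = -1/U + U/16)
Q(n) = 4 (Q(n) = 3 - 1*(-1) = 3 + 1 = 4)
l = 521417/176 (l = (1307 + (-1/11 + (1/16)*11)) + 1655 = (1307 + (-1*1/11 + 11/16)) + 1655 = (1307 + (-1/11 + 11/16)) + 1655 = (1307 + 105/176) + 1655 = 230137/176 + 1655 = 521417/176 ≈ 2962.6)
(Q(-5) - 24*d(x(-5, 4))) - l = (4 - 24*0) - 1*521417/176 = (4 + 0) - 521417/176 = 4 - 521417/176 = -520713/176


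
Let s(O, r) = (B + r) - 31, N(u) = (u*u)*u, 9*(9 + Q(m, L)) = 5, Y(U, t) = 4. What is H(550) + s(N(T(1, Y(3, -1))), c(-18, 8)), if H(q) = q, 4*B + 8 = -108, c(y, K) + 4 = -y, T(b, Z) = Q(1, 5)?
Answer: 504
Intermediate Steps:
Q(m, L) = -76/9 (Q(m, L) = -9 + (1/9)*5 = -9 + 5/9 = -76/9)
T(b, Z) = -76/9
c(y, K) = -4 - y
B = -29 (B = -2 + (1/4)*(-108) = -2 - 27 = -29)
N(u) = u**3 (N(u) = u**2*u = u**3)
s(O, r) = -60 + r (s(O, r) = (-29 + r) - 31 = -60 + r)
H(550) + s(N(T(1, Y(3, -1))), c(-18, 8)) = 550 + (-60 + (-4 - 1*(-18))) = 550 + (-60 + (-4 + 18)) = 550 + (-60 + 14) = 550 - 46 = 504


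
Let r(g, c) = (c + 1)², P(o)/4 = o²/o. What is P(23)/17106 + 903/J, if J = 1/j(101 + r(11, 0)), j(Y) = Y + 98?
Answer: 1544671846/8553 ≈ 1.8060e+5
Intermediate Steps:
P(o) = 4*o (P(o) = 4*(o²/o) = 4*o)
r(g, c) = (1 + c)²
j(Y) = 98 + Y
J = 1/200 (J = 1/(98 + (101 + (1 + 0)²)) = 1/(98 + (101 + 1²)) = 1/(98 + (101 + 1)) = 1/(98 + 102) = 1/200 ≈ 0.0050000)
P(23)/17106 + 903/J = (4*23)/17106 + 903/(1/200) = 92*(1/17106) + 903*200 = 46/8553 + 180600 = 1544671846/8553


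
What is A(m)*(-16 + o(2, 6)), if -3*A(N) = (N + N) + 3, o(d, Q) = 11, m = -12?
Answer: -35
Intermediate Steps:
A(N) = -1 - 2*N/3 (A(N) = -((N + N) + 3)/3 = -(2*N + 3)/3 = -(3 + 2*N)/3 = -1 - 2*N/3)
A(m)*(-16 + o(2, 6)) = (-1 - ⅔*(-12))*(-16 + 11) = (-1 + 8)*(-5) = 7*(-5) = -35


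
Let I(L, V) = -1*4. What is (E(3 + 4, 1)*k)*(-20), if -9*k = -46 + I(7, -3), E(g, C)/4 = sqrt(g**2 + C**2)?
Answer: -20000*sqrt(2)/9 ≈ -3142.7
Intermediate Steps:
I(L, V) = -4
E(g, C) = 4*sqrt(C**2 + g**2) (E(g, C) = 4*sqrt(g**2 + C**2) = 4*sqrt(C**2 + g**2))
k = 50/9 (k = -(-46 - 4)/9 = -1/9*(-50) = 50/9 ≈ 5.5556)
(E(3 + 4, 1)*k)*(-20) = ((4*sqrt(1**2 + (3 + 4)**2))*(50/9))*(-20) = ((4*sqrt(1 + 7**2))*(50/9))*(-20) = ((4*sqrt(1 + 49))*(50/9))*(-20) = ((4*sqrt(50))*(50/9))*(-20) = ((4*(5*sqrt(2)))*(50/9))*(-20) = ((20*sqrt(2))*(50/9))*(-20) = (1000*sqrt(2)/9)*(-20) = -20000*sqrt(2)/9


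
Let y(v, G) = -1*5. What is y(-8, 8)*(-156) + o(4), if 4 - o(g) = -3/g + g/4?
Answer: 3135/4 ≈ 783.75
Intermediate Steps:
y(v, G) = -5
o(g) = 4 + 3/g - g/4 (o(g) = 4 - (-3/g + g/4) = 4 + (3/g - g/4) = 4 + 3/g - g/4)
y(-8, 8)*(-156) + o(4) = -5*(-156) + (4 + 3/4 - ¼*4) = 780 + (4 + 3*(¼) - 1) = 780 + (4 + ¾ - 1) = 780 + 15/4 = 3135/4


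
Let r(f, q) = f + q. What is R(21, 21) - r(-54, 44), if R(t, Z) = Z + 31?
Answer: 62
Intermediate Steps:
R(t, Z) = 31 + Z
R(21, 21) - r(-54, 44) = (31 + 21) - (-54 + 44) = 52 - 1*(-10) = 52 + 10 = 62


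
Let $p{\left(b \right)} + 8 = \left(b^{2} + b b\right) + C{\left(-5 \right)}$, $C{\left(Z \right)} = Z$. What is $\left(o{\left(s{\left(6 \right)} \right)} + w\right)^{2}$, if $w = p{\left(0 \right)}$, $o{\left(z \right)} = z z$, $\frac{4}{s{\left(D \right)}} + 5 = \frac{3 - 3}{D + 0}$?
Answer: $\frac{95481}{625} \approx 152.77$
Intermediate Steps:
$s{\left(D \right)} = - \frac{4}{5}$ ($s{\left(D \right)} = \frac{4}{-5 + \frac{3 - 3}{D + 0}} = \frac{4}{-5 + \frac{0}{D}} = \frac{4}{-5 + 0} = \frac{4}{-5} = 4 \left(- \frac{1}{5}\right) = - \frac{4}{5}$)
$o{\left(z \right)} = z^{2}$
$p{\left(b \right)} = -13 + 2 b^{2}$ ($p{\left(b \right)} = -8 - \left(5 - b^{2} - b b\right) = -8 + \left(\left(b^{2} + b^{2}\right) - 5\right) = -8 + \left(2 b^{2} - 5\right) = -8 + \left(-5 + 2 b^{2}\right) = -13 + 2 b^{2}$)
$w = -13$ ($w = -13 + 2 \cdot 0^{2} = -13 + 2 \cdot 0 = -13 + 0 = -13$)
$\left(o{\left(s{\left(6 \right)} \right)} + w\right)^{2} = \left(\left(- \frac{4}{5}\right)^{2} - 13\right)^{2} = \left(\frac{16}{25} - 13\right)^{2} = \left(- \frac{309}{25}\right)^{2} = \frac{95481}{625}$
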